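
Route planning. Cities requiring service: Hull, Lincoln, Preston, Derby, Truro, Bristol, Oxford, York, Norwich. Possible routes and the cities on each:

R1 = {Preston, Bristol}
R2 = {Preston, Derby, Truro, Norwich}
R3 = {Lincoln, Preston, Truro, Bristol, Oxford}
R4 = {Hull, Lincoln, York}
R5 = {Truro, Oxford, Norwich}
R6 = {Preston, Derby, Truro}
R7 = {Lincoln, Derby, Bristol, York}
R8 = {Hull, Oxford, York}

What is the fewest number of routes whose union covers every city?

R2, R3, R4 together cover {Hull, Lincoln, Preston, Derby, Truro, Bristol, Oxford, York, Norwich} — every city.
No 2 of the 8 routes cover everything (all 28 pairs fall short), so 3 is minimum.

3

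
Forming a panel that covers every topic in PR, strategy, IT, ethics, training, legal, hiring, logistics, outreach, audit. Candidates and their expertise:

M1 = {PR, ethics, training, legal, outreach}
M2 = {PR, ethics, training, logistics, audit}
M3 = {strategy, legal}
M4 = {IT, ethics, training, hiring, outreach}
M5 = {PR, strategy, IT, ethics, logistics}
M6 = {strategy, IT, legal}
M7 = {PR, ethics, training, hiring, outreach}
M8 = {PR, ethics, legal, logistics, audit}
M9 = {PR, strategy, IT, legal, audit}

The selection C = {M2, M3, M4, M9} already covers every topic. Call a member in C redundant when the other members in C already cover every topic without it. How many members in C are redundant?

Drop M2: logistics uncovered — not redundant.
Drop M3: the rest still cover every topic — redundant.
Drop M4: hiring, outreach uncovered — not redundant.
Drop M9: the rest still cover every topic — redundant.
2 redundant: M3, M9.

2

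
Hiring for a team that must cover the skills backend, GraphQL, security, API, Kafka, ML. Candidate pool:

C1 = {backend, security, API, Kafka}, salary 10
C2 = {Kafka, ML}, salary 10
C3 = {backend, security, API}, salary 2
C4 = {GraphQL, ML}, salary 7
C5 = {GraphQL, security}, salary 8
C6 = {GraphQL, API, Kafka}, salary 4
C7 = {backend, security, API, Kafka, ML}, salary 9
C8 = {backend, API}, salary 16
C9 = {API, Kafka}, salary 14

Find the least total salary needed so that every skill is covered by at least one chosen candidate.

C6, C7 cover every skill at salary 4 + 9 = 13.
Any cover uses at least 2 candidates; among all covering selections none totals below 13.

13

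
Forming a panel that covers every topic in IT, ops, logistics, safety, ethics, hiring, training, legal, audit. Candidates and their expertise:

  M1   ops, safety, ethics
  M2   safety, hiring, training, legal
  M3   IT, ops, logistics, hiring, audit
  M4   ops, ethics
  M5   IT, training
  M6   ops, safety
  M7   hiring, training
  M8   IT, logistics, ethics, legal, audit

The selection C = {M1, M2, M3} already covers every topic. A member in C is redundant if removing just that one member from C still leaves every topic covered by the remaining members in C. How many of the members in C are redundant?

0

Drop M1: ethics uncovered — not redundant.
Drop M2: training, legal uncovered — not redundant.
Drop M3: IT, logistics, audit uncovered — not redundant.
None of the members in C is redundant.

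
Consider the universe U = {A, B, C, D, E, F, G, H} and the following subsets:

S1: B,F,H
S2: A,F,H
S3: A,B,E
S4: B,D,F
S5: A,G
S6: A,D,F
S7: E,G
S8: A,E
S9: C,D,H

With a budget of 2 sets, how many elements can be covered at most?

6

Choosing S3, S9 covers {A, B, C, D, E, H} — 6 elements.
No choice of 2 sets does better; here F, G are left uncovered.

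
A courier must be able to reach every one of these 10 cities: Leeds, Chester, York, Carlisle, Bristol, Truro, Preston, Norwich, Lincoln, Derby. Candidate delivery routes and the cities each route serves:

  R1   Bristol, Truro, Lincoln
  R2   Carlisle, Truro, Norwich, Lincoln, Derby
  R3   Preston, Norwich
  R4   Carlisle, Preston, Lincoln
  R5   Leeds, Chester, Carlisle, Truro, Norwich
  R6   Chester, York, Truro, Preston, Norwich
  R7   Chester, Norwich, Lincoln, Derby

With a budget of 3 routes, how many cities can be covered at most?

9

Choosing R1, R2, R6 covers {Chester, York, Carlisle, Bristol, Truro, Preston, Norwich, Lincoln, Derby} — 9 cities.
No choice of 3 routes does better; here Leeds is left uncovered.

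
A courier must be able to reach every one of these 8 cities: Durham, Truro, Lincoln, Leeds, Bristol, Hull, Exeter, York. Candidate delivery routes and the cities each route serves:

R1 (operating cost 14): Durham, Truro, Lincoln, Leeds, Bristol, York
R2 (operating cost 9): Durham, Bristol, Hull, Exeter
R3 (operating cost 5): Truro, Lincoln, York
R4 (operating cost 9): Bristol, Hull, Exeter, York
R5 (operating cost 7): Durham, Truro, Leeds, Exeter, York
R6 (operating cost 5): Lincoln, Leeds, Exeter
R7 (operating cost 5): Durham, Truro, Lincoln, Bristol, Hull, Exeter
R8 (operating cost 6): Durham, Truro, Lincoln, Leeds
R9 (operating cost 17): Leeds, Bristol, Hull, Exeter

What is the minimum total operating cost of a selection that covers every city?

R5, R7 cover every city at operating cost 7 + 5 = 12.
Any cover uses at least 2 routes; among all covering selections none totals below 12.

12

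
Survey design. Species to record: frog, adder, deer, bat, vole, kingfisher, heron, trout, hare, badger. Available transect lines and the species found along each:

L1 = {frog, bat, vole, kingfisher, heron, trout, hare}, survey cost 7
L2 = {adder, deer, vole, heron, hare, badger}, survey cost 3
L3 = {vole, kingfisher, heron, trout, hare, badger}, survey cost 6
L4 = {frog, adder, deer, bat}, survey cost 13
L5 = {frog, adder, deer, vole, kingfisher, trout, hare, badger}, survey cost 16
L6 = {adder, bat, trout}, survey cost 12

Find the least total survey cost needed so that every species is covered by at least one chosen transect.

L1, L2 cover every species at survey cost 7 + 3 = 10.
Any cover uses at least 2 transects; among all covering selections none totals below 10.

10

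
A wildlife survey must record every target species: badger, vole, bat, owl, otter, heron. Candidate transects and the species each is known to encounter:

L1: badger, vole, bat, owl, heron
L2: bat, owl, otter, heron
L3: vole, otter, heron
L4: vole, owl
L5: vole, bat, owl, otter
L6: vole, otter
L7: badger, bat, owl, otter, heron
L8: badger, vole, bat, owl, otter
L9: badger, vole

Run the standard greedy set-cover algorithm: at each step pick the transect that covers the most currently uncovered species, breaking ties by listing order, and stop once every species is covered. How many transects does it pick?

2

Pick 1: L1 covers 5 new species (badger, vole, bat, owl, heron).
Pick 2: L2 covers 1 new species (otter).
Greedy uses 2 transects.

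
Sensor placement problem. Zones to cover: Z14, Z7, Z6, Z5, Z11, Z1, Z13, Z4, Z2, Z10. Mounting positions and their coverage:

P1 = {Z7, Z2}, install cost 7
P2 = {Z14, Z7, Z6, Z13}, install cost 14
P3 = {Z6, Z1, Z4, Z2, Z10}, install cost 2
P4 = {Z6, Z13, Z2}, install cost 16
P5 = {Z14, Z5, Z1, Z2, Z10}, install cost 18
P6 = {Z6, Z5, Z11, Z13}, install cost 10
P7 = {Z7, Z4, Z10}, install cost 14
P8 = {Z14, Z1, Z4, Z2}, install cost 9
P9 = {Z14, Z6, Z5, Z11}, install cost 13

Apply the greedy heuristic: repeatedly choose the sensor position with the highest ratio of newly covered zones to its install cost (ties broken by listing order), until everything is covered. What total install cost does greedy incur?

28

Pick 1: P3 adds 5 new (Z6, Z1, Z4, Z2, Z10) at install cost 2 (ratio 5/2).
Pick 2: P6 adds 3 new (Z5, Z11, Z13) at install cost 10 (ratio 3/10).
Pick 3: P1 adds 1 new (Z7) at install cost 7 (ratio 1/7).
Pick 4: P8 adds 1 new (Z14) at install cost 9 (ratio 1/9).
Greedy total install cost: 2 + 10 + 7 + 9 = 28. (The true optimum is 26, so greedy overshoots here.)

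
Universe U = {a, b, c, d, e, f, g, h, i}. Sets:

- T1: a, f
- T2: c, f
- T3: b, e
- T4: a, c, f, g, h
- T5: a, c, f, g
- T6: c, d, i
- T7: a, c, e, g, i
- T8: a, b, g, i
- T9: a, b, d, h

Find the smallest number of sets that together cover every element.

T1, T7, T9 together cover {a, b, c, d, e, f, g, h, i} — every element.
No 2 of the 9 sets cover everything (all 36 pairs fall short), so 3 is minimum.

3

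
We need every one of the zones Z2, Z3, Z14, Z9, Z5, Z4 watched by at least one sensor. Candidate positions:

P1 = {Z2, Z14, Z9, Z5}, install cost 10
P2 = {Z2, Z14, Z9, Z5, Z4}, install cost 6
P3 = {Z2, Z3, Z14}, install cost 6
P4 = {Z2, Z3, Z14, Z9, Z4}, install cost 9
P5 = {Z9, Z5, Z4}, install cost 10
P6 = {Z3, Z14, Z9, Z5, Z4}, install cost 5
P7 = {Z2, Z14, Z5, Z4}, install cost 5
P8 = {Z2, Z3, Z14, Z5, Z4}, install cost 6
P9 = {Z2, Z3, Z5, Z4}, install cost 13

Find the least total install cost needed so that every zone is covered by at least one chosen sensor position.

10

P6, P7 cover every zone at install cost 5 + 5 = 10.
Any cover uses at least 2 sensor positions; among all covering selections none totals below 10.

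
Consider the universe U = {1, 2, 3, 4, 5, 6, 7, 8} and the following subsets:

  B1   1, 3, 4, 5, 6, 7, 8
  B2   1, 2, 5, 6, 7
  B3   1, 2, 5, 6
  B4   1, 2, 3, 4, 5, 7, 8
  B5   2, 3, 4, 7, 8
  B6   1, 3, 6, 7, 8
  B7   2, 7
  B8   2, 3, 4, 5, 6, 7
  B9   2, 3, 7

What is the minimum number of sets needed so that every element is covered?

B1, B2 together cover {1, 2, 3, 4, 5, 6, 7, 8} — every element.
No single set contains all 8 elements, so 2 is optimal.

2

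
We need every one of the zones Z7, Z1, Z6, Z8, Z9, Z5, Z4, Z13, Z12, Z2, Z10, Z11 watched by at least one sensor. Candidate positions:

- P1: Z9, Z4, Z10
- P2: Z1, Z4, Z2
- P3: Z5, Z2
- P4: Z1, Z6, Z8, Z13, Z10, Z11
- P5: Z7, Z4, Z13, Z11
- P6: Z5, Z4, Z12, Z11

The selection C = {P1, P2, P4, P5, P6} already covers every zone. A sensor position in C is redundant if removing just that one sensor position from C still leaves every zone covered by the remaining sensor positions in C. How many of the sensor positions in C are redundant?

0

Drop P1: Z9 uncovered — not redundant.
Drop P2: Z2 uncovered — not redundant.
Drop P4: Z6, Z8 uncovered — not redundant.
Drop P5: Z7 uncovered — not redundant.
Drop P6: Z5, Z12 uncovered — not redundant.
None of the sensor positions in C is redundant.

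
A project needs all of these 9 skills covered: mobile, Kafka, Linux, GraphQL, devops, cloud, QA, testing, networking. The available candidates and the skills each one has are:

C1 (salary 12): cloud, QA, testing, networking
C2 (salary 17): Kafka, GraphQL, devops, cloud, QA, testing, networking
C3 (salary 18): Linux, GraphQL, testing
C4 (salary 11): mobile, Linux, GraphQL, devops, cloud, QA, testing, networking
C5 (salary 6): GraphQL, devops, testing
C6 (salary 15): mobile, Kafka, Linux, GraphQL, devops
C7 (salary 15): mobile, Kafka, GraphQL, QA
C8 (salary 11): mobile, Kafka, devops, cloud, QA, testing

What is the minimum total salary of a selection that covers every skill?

C4, C8 cover every skill at salary 11 + 11 = 22.
Any cover uses at least 2 candidates; among all covering selections none totals below 22.

22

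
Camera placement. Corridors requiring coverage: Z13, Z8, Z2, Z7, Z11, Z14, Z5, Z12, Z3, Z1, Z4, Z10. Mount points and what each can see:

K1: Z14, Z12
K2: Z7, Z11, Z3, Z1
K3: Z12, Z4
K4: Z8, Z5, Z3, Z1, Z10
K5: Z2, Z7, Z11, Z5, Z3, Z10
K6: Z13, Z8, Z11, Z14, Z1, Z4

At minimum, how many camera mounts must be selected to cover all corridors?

3

K1, K5, K6 together cover {Z13, Z8, Z2, Z7, Z11, Z14, Z5, Z12, Z3, Z1, Z4, Z10} — every corridor.
No 2 of the 6 camera mounts cover everything (all 15 pairs fall short), so 3 is minimum.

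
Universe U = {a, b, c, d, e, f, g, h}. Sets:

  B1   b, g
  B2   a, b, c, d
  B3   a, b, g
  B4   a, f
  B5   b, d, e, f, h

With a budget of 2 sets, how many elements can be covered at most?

7

Choosing B2, B5 covers {a, b, c, d, e, f, h} — 7 elements.
No choice of 2 sets does better; here g is left uncovered.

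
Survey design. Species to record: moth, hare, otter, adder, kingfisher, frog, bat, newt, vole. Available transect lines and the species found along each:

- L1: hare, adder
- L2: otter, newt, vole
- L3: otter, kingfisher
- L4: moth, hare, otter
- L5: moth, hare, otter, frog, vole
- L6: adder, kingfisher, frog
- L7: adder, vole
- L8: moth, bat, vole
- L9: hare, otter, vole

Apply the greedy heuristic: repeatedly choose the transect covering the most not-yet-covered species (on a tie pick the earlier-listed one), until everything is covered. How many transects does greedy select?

4

Pick 1: L5 covers 5 new species (moth, hare, otter, frog, vole).
Pick 2: L6 covers 2 new species (adder, kingfisher).
Pick 3: L2 covers 1 new species (newt).
Pick 4: L8 covers 1 new species (bat).
Greedy uses 4 transects.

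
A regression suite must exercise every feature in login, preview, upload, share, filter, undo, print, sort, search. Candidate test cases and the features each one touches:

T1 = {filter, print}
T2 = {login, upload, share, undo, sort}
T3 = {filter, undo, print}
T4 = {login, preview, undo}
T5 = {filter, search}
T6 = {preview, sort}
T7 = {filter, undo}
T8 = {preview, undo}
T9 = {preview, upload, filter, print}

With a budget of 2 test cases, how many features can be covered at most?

8

Choosing T2, T9 covers {login, preview, upload, share, filter, undo, print, sort} — 8 features.
No choice of 2 test cases does better; here search is left uncovered.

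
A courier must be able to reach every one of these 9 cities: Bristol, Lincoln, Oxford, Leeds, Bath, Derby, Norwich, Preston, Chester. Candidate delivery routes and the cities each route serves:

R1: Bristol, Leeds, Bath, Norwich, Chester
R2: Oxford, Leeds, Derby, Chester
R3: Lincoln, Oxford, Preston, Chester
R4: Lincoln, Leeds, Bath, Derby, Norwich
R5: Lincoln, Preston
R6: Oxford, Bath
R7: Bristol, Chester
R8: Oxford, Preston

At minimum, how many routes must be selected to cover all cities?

3

R1, R2, R3 together cover {Bristol, Lincoln, Oxford, Leeds, Bath, Derby, Norwich, Preston, Chester} — every city.
No 2 of the 8 routes cover everything (all 28 pairs fall short), so 3 is minimum.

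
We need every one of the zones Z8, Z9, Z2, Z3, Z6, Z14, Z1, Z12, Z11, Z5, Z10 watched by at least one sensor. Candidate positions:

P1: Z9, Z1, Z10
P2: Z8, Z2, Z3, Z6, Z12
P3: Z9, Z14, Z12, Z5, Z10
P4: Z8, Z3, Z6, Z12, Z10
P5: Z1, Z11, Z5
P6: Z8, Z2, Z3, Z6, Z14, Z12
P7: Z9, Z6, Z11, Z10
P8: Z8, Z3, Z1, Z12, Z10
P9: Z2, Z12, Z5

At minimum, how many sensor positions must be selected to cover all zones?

3

P1, P5, P6 together cover {Z8, Z9, Z2, Z3, Z6, Z14, Z1, Z12, Z11, Z5, Z10} — every zone.
No 2 of the 9 sensor positions cover everything (all 36 pairs fall short), so 3 is minimum.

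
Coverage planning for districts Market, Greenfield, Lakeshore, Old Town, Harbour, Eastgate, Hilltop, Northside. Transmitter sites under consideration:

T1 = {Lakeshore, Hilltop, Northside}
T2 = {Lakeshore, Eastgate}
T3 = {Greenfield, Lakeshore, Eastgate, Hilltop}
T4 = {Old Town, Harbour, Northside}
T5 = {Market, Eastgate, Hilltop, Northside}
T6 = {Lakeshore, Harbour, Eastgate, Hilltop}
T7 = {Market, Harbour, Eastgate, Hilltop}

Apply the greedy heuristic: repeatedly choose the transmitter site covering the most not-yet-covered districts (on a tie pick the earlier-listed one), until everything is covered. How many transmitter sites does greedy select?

Pick 1: T3 covers 4 new districts (Greenfield, Lakeshore, Eastgate, Hilltop).
Pick 2: T4 covers 3 new districts (Old Town, Harbour, Northside).
Pick 3: T5 covers 1 new districts (Market).
Greedy uses 3 transmitter sites.

3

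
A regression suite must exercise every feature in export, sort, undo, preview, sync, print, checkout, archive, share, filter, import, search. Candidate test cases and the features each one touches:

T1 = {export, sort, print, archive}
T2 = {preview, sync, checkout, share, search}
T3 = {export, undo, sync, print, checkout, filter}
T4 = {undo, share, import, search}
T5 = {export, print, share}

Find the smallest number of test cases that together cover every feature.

4

T1, T2, T3, T4 together cover {export, sort, undo, preview, sync, print, checkout, archive, share, filter, import, search} — every feature.
No 3 of the 5 test cases cover everything (all 10 triples fall short), so 4 is minimum.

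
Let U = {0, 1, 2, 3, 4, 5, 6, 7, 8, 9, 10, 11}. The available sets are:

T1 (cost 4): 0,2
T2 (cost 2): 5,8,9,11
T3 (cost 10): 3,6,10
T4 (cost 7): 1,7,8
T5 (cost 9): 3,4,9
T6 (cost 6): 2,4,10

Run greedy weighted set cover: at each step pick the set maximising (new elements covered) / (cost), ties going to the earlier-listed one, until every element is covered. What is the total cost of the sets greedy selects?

29

Pick 1: T2 adds 4 new (5, 8, 9, 11) at cost 2 (ratio 4/2).
Pick 2: T1 adds 2 new (0, 2) at cost 4 (ratio 2/4).
Pick 3: T6 adds 2 new (4, 10) at cost 6 (ratio 2/6).
Pick 4: T4 adds 2 new (1, 7) at cost 7 (ratio 2/7).
Pick 5: T3 adds 2 new (3, 6) at cost 10 (ratio 2/10).
Greedy total cost: 2 + 4 + 6 + 7 + 10 = 29.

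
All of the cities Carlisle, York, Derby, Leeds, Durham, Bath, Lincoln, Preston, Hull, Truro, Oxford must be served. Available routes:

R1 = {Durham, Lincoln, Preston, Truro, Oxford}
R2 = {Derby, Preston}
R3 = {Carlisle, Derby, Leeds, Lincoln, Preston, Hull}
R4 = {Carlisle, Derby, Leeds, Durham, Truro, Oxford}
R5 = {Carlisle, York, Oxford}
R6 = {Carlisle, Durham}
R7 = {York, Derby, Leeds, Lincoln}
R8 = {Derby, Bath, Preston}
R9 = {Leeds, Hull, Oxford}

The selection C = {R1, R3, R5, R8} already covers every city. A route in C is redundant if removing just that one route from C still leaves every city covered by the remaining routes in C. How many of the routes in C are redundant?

Drop R1: Durham, Truro uncovered — not redundant.
Drop R3: Leeds, Hull uncovered — not redundant.
Drop R5: York uncovered — not redundant.
Drop R8: Bath uncovered — not redundant.
None of the routes in C is redundant.

0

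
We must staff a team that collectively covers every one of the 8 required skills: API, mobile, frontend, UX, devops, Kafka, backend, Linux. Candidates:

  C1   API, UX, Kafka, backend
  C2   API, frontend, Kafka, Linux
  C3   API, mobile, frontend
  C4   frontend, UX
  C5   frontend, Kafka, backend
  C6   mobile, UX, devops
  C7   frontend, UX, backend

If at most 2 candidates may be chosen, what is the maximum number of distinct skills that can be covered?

Choosing C2, C6 covers {API, mobile, frontend, UX, devops, Kafka, Linux} — 7 skills.
No choice of 2 candidates does better; here backend is left uncovered.

7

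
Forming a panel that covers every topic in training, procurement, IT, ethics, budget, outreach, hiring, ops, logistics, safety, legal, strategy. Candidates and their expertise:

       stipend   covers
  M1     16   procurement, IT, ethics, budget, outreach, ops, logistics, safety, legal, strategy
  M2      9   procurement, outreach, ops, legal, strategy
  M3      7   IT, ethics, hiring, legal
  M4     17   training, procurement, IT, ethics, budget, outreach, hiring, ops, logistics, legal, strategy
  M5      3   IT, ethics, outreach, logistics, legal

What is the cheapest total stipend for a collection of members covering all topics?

M1, M4 cover every topic at stipend 16 + 17 = 33.
Any cover uses at least 2 members; among all covering selections none totals below 33.
Greedy by coverage-per-stipend would pick M5, M4, M1 for 36 — worse than the optimum 33.

33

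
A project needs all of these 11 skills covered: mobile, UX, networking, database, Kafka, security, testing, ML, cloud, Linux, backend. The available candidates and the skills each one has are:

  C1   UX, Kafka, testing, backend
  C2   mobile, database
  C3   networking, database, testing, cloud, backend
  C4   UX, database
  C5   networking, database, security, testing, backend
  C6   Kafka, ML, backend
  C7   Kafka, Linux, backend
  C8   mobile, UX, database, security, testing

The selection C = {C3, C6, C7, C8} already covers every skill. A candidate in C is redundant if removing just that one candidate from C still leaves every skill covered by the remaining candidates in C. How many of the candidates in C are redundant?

Drop C3: networking, cloud uncovered — not redundant.
Drop C6: ML uncovered — not redundant.
Drop C7: Linux uncovered — not redundant.
Drop C8: mobile, UX, security uncovered — not redundant.
None of the candidates in C is redundant.

0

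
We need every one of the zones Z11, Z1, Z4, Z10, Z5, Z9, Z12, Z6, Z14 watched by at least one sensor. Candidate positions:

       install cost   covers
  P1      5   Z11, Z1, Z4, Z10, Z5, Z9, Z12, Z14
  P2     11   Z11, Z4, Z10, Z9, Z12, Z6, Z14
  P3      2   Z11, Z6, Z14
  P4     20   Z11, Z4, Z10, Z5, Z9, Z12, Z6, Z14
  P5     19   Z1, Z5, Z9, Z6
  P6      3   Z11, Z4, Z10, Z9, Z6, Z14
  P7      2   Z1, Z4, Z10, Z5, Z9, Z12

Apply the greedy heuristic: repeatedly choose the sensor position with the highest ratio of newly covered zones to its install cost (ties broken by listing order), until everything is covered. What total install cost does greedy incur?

4

Pick 1: P7 adds 6 new (Z1, Z4, Z10, Z5, Z9, Z12) at install cost 2 (ratio 6/2).
Pick 2: P3 adds 3 new (Z11, Z6, Z14) at install cost 2 (ratio 3/2).
Greedy total install cost: 2 + 2 = 4.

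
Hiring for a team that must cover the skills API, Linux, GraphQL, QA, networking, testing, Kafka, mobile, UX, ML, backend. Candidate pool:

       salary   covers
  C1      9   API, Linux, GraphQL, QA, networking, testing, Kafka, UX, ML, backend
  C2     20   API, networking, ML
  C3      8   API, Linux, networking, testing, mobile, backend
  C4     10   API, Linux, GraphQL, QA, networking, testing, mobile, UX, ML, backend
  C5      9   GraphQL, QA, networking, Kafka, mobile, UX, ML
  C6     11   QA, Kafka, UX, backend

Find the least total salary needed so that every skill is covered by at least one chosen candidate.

C1, C3 cover every skill at salary 9 + 8 = 17.
Any cover uses at least 2 candidates; among all covering selections none totals below 17.

17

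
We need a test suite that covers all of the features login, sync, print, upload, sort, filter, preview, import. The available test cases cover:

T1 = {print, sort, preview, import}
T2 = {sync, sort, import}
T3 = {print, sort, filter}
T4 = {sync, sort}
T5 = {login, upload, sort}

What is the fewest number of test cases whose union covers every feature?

T1, T2, T3, T5 together cover {login, sync, print, upload, sort, filter, preview, import} — every feature.
No 3 of the 5 test cases cover everything (all 10 triples fall short), so 4 is minimum.

4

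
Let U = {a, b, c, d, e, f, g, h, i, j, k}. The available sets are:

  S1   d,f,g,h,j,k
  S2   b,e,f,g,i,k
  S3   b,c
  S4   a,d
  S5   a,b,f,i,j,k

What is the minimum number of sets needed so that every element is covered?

4

S1, S2, S3, S4 together cover {a, b, c, d, e, f, g, h, i, j, k} — every element.
No 3 of the 5 sets cover everything (all 10 triples fall short), so 4 is minimum.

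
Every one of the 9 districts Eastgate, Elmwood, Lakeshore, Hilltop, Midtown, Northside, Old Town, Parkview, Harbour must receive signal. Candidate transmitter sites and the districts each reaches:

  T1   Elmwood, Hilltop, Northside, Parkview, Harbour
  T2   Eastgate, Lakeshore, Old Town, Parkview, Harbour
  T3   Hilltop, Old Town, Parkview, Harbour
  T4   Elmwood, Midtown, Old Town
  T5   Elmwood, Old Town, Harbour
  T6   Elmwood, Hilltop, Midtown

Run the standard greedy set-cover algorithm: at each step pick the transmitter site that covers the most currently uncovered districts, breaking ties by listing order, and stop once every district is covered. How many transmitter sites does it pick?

3

Pick 1: T1 covers 5 new districts (Elmwood, Hilltop, Northside, Parkview, Harbour).
Pick 2: T2 covers 3 new districts (Eastgate, Lakeshore, Old Town).
Pick 3: T4 covers 1 new districts (Midtown).
Greedy uses 3 transmitter sites.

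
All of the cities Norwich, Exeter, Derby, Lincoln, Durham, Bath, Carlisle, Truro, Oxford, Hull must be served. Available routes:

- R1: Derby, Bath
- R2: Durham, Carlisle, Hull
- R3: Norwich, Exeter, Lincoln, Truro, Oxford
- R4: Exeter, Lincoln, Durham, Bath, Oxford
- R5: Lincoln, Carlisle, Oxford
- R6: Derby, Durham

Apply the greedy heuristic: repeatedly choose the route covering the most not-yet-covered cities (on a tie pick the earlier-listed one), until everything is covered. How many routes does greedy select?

3

Pick 1: R3 covers 5 new cities (Norwich, Exeter, Lincoln, Truro, Oxford).
Pick 2: R2 covers 3 new cities (Durham, Carlisle, Hull).
Pick 3: R1 covers 2 new cities (Derby, Bath).
Greedy uses 3 routes.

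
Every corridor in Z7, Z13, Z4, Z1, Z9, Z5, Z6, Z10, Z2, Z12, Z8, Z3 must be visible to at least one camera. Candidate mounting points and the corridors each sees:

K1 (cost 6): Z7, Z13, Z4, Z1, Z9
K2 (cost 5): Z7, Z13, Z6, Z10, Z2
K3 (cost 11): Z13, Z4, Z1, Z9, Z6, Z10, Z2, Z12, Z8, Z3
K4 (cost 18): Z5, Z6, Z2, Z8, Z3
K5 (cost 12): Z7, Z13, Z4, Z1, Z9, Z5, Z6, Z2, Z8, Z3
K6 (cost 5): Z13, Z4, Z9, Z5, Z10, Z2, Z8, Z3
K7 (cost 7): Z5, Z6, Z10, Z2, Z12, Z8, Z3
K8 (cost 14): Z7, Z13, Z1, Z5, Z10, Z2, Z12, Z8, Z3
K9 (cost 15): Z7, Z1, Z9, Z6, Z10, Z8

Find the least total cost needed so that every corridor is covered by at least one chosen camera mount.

13

K1, K7 cover every corridor at cost 6 + 7 = 13.
Any cover uses at least 2 camera mounts; among all covering selections none totals below 13.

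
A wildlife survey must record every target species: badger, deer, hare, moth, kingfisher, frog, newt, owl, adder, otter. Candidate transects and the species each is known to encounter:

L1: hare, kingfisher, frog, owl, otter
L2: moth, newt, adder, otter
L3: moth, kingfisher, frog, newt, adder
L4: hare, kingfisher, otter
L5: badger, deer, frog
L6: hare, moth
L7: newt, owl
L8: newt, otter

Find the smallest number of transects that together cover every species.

L1, L2, L5 together cover {badger, deer, hare, moth, kingfisher, frog, newt, owl, adder, otter} — every species.
No 2 of the 8 transects cover everything (all 28 pairs fall short), so 3 is minimum.

3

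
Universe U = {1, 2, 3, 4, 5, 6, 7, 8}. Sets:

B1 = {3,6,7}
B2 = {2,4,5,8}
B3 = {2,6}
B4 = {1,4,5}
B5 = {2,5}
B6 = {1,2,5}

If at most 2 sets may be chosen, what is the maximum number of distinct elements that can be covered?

Choosing B1, B2 covers {2, 3, 4, 5, 6, 7, 8} — 7 elements.
No choice of 2 sets does better; here 1 is left uncovered.

7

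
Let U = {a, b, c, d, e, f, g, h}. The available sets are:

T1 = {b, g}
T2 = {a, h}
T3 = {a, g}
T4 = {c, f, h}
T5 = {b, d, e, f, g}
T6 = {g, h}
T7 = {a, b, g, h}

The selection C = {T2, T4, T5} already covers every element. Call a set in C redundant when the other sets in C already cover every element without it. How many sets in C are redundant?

0

Drop T2: a uncovered — not redundant.
Drop T4: c uncovered — not redundant.
Drop T5: b, d, e, g uncovered — not redundant.
None of the sets in C is redundant.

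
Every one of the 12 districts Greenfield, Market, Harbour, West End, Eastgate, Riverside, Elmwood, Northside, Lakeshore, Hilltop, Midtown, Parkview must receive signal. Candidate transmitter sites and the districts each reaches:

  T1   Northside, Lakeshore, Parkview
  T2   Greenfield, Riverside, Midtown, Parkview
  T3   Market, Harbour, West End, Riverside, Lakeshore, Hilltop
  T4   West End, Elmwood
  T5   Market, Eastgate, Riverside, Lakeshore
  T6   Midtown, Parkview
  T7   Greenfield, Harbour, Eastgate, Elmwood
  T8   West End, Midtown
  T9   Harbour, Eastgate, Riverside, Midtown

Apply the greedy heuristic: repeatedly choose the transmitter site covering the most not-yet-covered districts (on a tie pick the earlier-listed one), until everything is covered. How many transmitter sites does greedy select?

4

Pick 1: T3 covers 6 new districts (Market, Harbour, West End, Riverside, Lakeshore, Hilltop).
Pick 2: T2 covers 3 new districts (Greenfield, Midtown, Parkview).
Pick 3: T7 covers 2 new districts (Eastgate, Elmwood).
Pick 4: T1 covers 1 new districts (Northside).
Greedy uses 4 transmitter sites.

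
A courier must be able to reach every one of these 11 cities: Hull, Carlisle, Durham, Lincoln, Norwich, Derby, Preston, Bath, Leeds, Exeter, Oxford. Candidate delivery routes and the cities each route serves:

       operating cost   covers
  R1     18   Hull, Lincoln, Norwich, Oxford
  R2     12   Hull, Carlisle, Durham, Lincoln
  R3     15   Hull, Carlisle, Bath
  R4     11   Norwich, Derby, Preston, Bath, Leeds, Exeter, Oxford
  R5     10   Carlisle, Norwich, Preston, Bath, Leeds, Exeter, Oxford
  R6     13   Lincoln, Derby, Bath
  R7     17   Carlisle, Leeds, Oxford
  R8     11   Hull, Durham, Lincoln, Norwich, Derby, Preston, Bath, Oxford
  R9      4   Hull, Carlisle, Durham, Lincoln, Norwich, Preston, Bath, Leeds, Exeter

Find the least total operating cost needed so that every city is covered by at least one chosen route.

R4, R9 cover every city at operating cost 11 + 4 = 15.
Any cover uses at least 2 routes; among all covering selections none totals below 15.

15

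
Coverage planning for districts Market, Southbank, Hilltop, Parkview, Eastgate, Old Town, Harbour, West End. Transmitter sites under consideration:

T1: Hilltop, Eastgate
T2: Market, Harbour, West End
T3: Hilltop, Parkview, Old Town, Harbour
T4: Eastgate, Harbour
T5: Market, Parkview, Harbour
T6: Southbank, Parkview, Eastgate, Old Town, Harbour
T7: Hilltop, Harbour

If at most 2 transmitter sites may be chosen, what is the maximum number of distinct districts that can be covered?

Choosing T2, T6 covers {Market, Southbank, Parkview, Eastgate, Old Town, Harbour, West End} — 7 districts.
No choice of 2 transmitter sites does better; here Hilltop is left uncovered.

7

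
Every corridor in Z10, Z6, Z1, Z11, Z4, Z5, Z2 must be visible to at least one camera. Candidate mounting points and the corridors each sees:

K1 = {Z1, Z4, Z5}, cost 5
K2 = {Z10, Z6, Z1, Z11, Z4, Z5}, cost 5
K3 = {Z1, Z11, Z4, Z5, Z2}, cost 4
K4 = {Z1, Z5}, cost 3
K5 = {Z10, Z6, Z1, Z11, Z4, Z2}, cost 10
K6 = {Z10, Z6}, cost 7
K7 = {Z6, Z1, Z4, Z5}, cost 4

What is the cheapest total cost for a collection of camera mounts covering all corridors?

K2, K3 cover every corridor at cost 5 + 4 = 9.
Any cover uses at least 2 camera mounts; among all covering selections none totals below 9.

9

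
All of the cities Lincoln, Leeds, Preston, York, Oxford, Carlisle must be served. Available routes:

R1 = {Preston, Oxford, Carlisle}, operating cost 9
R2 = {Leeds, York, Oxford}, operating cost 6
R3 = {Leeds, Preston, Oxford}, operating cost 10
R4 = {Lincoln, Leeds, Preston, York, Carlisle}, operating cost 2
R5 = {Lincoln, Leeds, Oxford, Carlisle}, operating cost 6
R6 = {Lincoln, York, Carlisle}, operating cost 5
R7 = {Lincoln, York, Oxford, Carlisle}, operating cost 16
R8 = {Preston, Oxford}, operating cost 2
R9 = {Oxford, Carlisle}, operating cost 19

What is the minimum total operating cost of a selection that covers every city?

R4, R8 cover every city at operating cost 2 + 2 = 4.
Any cover uses at least 2 routes; among all covering selections none totals below 4.

4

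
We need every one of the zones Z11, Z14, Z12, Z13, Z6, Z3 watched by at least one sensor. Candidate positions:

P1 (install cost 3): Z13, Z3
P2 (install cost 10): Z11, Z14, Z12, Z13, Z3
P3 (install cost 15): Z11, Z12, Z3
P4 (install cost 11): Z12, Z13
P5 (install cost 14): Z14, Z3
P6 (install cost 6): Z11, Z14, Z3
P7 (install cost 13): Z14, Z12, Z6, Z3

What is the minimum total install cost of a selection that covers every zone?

P1, P6, P7 cover every zone at install cost 3 + 6 + 13 = 22.
Any cover uses at least 2 sensor positions; among all covering selections none totals below 22.

22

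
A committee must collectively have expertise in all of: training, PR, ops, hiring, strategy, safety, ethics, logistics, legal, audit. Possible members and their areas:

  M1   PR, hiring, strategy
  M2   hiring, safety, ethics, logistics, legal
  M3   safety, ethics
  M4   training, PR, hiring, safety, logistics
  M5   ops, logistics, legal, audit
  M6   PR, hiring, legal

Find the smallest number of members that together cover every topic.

M1, M2, M4, M5 together cover {training, PR, ops, hiring, strategy, safety, ethics, logistics, legal, audit} — every topic.
No 3 of the 6 members cover everything (all 20 triples fall short), so 4 is minimum.

4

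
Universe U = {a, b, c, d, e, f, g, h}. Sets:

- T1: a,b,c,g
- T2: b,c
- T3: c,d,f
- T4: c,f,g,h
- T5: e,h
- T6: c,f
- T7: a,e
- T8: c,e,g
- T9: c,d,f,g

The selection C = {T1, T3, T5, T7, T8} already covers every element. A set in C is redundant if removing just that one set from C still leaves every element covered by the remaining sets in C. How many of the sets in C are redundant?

2

Drop T1: b uncovered — not redundant.
Drop T3: d, f uncovered — not redundant.
Drop T5: h uncovered — not redundant.
Drop T7: the rest still cover every element — redundant.
Drop T8: the rest still cover every element — redundant.
2 redundant: T7, T8.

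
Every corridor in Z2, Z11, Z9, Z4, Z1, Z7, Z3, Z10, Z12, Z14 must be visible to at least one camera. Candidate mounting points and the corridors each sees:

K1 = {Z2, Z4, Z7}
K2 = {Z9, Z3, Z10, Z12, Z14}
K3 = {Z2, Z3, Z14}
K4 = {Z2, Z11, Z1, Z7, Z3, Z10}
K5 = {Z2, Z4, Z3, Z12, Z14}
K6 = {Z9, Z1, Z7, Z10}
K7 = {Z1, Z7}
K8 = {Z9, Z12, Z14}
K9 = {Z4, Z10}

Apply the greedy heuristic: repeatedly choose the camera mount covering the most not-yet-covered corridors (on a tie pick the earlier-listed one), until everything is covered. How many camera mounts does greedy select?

Pick 1: K4 covers 6 new corridors (Z2, Z11, Z1, Z7, Z3, Z10).
Pick 2: K2 covers 3 new corridors (Z9, Z12, Z14).
Pick 3: K1 covers 1 new corridors (Z4).
Greedy uses 3 camera mounts.

3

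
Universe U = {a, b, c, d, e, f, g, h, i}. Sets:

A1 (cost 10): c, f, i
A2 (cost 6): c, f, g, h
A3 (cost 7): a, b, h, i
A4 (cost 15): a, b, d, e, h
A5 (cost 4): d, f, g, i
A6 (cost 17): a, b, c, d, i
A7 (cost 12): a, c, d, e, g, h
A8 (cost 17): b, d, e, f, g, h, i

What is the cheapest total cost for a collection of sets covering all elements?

23

A3, A5, A7 cover every element at cost 7 + 4 + 12 = 23.
Any cover uses at least 2 sets; among all covering selections none totals below 23.
Greedy by coverage-per-cost would pick A5, A3, A2, A7 for 29 — worse than the optimum 23.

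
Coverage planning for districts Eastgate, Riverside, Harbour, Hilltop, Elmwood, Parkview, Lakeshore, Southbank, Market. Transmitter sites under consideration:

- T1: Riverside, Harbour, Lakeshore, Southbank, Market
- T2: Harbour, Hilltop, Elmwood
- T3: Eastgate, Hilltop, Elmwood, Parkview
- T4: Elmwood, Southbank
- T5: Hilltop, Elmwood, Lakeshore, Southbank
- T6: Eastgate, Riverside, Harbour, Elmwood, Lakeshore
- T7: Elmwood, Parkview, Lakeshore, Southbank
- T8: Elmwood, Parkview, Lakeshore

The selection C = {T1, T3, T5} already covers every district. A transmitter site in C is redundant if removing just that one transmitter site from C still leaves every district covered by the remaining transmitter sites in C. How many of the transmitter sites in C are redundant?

Drop T1: Riverside, Harbour, Market uncovered — not redundant.
Drop T3: Eastgate, Parkview uncovered — not redundant.
Drop T5: the rest still cover every district — redundant.
1 redundant: T5.

1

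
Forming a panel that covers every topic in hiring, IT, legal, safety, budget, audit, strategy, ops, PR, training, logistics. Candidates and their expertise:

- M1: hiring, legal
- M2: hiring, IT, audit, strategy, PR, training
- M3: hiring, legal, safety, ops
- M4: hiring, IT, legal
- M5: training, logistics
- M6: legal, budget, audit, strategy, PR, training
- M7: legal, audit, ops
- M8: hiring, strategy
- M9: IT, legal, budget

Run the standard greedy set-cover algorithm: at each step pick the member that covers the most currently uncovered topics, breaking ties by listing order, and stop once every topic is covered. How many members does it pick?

Pick 1: M2 covers 6 new topics (hiring, IT, audit, strategy, PR, training).
Pick 2: M3 covers 3 new topics (legal, safety, ops).
Pick 3: M5 covers 1 new topics (logistics).
Pick 4: M6 covers 1 new topics (budget).
Greedy uses 4 members.

4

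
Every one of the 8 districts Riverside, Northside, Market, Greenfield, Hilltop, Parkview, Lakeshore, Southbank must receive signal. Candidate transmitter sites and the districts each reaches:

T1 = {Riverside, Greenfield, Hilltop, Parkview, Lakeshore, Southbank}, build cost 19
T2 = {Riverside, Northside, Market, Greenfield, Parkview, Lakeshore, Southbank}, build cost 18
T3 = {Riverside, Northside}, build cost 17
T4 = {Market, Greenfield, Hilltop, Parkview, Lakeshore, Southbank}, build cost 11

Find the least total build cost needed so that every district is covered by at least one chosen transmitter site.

T3, T4 cover every district at build cost 17 + 11 = 28.
Any cover uses at least 2 transmitter sites; among all covering selections none totals below 28.

28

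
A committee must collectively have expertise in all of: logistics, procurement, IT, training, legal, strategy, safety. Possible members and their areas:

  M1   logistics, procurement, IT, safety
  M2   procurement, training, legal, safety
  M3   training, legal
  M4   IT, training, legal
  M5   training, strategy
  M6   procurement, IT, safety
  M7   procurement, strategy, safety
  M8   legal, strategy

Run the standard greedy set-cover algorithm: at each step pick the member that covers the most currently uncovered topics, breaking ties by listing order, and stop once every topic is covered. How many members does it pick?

Pick 1: M1 covers 4 new topics (logistics, procurement, IT, safety).
Pick 2: M2 covers 2 new topics (training, legal).
Pick 3: M5 covers 1 new topics (strategy).
Greedy uses 3 members.

3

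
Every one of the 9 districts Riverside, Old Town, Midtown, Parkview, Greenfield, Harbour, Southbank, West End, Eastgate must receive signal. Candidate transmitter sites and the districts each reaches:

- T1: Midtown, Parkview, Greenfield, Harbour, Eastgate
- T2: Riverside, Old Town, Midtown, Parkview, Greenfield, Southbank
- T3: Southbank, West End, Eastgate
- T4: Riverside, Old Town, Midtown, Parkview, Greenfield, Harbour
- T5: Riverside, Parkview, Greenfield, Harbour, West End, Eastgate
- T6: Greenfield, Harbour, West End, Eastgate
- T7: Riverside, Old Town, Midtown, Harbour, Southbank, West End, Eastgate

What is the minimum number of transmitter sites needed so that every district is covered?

T1, T7 together cover {Riverside, Old Town, Midtown, Parkview, Greenfield, Harbour, Southbank, West End, Eastgate} — every district.
No single transmitter site contains all 9 districts, so 2 is optimal.

2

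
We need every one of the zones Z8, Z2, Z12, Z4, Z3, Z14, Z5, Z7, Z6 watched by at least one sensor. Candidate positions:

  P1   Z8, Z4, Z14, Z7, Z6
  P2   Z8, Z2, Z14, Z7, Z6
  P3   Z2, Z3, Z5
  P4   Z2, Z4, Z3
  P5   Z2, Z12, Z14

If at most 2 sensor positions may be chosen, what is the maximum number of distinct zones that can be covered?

8

Choosing P1, P3 covers {Z8, Z2, Z4, Z3, Z14, Z5, Z7, Z6} — 8 zones.
No choice of 2 sensor positions does better; here Z12 is left uncovered.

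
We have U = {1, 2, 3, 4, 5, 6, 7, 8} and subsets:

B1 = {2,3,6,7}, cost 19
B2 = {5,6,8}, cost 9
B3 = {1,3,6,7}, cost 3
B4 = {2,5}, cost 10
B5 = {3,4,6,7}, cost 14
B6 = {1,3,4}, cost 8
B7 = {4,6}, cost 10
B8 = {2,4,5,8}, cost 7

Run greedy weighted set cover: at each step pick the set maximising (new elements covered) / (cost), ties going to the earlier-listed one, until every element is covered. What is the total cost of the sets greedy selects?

Pick 1: B3 adds 4 new (1, 3, 6, 7) at cost 3 (ratio 4/3).
Pick 2: B8 adds 4 new (2, 4, 5, 8) at cost 7 (ratio 4/7).
Greedy total cost: 3 + 7 = 10.

10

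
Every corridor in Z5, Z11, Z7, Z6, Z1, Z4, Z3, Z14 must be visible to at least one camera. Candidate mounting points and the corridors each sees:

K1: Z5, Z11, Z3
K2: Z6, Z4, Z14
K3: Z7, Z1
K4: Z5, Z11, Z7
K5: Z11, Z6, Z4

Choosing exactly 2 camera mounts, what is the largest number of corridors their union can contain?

6

Choosing K1, K2 covers {Z5, Z11, Z6, Z4, Z3, Z14} — 6 corridors.
No choice of 2 camera mounts does better; here Z7, Z1 are left uncovered.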